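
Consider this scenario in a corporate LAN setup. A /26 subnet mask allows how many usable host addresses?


Given: subnet mask /26
Host bits = 32 - 26 = 6
Total addresses = 2^6 = 64
Usable hosts = 64 - 2 (network + broadcast) = 62

62


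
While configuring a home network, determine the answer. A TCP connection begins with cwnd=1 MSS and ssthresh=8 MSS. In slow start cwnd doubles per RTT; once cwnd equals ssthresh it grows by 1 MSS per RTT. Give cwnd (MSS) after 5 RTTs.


RTT 0: cwnd = 1 MSS (initial)
RTT 1: cwnd = 2 MSS (slow start, doubled)
RTT 2: cwnd = 4 MSS (slow start, doubled)
RTT 3: cwnd = 8 MSS (slow start, doubled)
RTT 4: cwnd = 9 MSS (congestion avoidance, +1)
RTT 5: cwnd = 10 MSS (congestion avoidance, +1)

10


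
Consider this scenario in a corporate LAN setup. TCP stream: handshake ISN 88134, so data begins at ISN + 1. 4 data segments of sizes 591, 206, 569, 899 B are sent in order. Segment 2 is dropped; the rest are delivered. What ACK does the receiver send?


SYN uses sequence number 88134; first data byte = ISN + 1 = 88135.
Segment 1: SEQ = 88135, len = 591 B, covers [88135, 88725]
Segment 2: SEQ = 88726, len = 206 B, covers [88726, 88931] [LOST]
Segment 3: SEQ = 88932, len = 569 B, covers [88932, 89500]
Segment 4: SEQ = 89501, len = 899 B, covers [89501, 90399]
In-order data received: bytes [88135, 88725] (segments 1..1).
Segment 2 missing -> gap begins at byte 88726; later segments buffered out of order.
Cumulative ACK = next expected in-order byte = 88135 + 591 = 88726

88726


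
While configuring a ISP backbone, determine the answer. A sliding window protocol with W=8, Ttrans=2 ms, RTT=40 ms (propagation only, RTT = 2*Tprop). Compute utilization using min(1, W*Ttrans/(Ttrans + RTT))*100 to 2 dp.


Given: W = 8, Ttrans = 2 ms, RTT = 40 ms (= 2 * Tprop, Tprop = 20 ms)
Cycle time = Ttrans + RTT = 2 + 40 = 42 ms (first packet sent until its ACK returns)
W * Ttrans = 8 * 2 = 16 ms of sending per cycle
W * Ttrans / (Ttrans + RTT) = 16 / 42 = 0.380952
U = min(1, 0.380952) = 0.380952
U% = 38.10%

38.10


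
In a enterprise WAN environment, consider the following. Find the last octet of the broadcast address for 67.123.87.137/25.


Given: IP = 67.123.87.137, prefix = /25
Host bits = 32 - 25 = 7
Network last octet = 137 AND mask = 128
Host part size = 2^7 - 1 = 127
Broadcast last octet = 128 OR 127 = 255

255


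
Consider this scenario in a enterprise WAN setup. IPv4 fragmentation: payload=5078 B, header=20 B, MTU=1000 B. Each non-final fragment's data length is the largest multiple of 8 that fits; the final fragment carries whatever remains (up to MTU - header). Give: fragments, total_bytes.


Max data per non-final fragment = floor((MTU - header)/8)*8 = floor((1000 - 20)/8)*8 = floor(980/8)*8 = 976 B
Final fragment needs no 8-byte alignment: it can carry up to MTU - header = 980 B
Non-final fragments needed = ceil((payload - 980) / 976) = ceil(4098/976) = ceil(4.1988) = 5
Number of fragments = 5 + 1 = 6
Fragment sizes (data): 5 * 976 B + 198 B (last, 198 <= 980 OK)
Total bytes sent = payload + n_frags * header = 5078 + 6*20 = 5078 + 120 = 5198 B

6, 5198


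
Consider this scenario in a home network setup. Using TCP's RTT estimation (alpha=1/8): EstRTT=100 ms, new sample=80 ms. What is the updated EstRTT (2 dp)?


Given: EstRTT = 100 ms, SampleRTT = 80 ms, alpha = 1/8
New EstRTT = (1 - alpha) * EstRTT + alpha * SampleRTT
(7/8) * 100 = 87.5
(1/8) * 80 = 10
New EstRTT = 87.5 + 10 = 97.5 ms -> 97.50 ms (2 dp)

97.50


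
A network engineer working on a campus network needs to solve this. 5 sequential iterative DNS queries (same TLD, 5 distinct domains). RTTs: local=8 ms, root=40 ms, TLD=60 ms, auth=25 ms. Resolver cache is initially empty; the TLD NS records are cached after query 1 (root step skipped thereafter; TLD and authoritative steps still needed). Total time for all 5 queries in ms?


Lookup 1 (cold cache): local + root + TLD + auth = 8 + 40 + 60 + 25 = 133 ms
Lookups 2..5 (TLD NS cached -> skip root; new domain -> still ask TLD and auth): local + TLD + auth = 8 + 60 + 25 = 93 ms each
Remaining 4 lookups: 4 * 93 = 372 ms
Total = 133 + 372 = 505 ms

505


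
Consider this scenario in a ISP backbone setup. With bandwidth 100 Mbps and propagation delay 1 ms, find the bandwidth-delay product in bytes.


Given: bandwidth = 100 Mbps, delay = 1 ms
BDP in bits = 100 * 10^6 * 1 / 1000
BDP in bits = 100000
BDP in bytes = 100000 / 8 = 12500

12500


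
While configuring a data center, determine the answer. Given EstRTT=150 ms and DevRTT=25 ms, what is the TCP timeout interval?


Given: EstRTT = 150 ms, DevRTT = 25 ms
Timeout = EstRTT + 4 * DevRTT
4 * DevRTT = 4 * 25 = 100
Timeout = 150 + 100 = 250 ms

250


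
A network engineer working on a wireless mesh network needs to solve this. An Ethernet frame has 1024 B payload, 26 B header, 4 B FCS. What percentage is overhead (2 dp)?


Given: payload = 1024 B, header = 26 B, trailer = 4 B
Overhead bytes = header + trailer = 26 + 4 = 30
Total frame = payload + overhead = 1024 + 30 = 1054
Overhead % = 30 / 1054 * 100 = 2.8463% -> 2.85% (2 dp)

2.85


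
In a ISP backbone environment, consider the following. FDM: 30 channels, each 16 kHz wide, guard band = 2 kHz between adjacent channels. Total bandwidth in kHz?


Given: 30 channels, 16 kHz each, guard = 2 kHz
Channel bandwidth = 30 * 16 = 480 kHz
Guard bands = 29 gaps * 2 kHz = 58 kHz
Total = 480 + 58 = 538 kHz

538


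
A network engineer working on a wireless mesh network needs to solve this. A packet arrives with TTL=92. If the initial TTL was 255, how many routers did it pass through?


Given: initial TTL = 255, received TTL = 92
Hops = initial TTL - received TTL
Hops = 255 - 92 = 163

163


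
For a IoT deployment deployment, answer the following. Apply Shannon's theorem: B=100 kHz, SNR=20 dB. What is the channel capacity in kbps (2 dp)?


Given: B = 100 kHz, SNR = 20 dB
SNR linear = 10^(20/10) = 100
1 + SNR = 101
log2(101) = 6.6582114828
C = 100 * 1000 * 6.6582114828 = 665821.1483 bps
C = 665.821148 kbps -> 665.82 kbps (2 dp)

665.82


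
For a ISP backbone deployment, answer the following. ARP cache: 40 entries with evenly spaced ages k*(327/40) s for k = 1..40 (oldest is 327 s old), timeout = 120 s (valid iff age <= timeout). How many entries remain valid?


Ages are k * 327/40 s for k = 1..40 (spacing = 8.1750 s).
Entry k is valid iff k * 327/40 <= 120 iff k <= 40 * 120 / 327 = 14.6789
n_valid = floor(14.6789) = 14
(n_stale = 40 - 14 = 26)

14


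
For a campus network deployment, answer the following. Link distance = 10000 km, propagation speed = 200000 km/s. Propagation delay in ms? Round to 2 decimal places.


Given: distance = 10000 km, speed = 200000 km/s
Delay = distance / speed = 10000 / 200000 seconds
Delay in ms = 10000 * 1000 / 200000
Delay = 50.0000 ms
Rounded to 2 dp = 50.00 ms

50.00


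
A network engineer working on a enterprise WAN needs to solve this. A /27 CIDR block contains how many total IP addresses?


Given: CIDR prefix /27
Host bits = 32 - 27 = 5
Total addresses = 2^5 = 32

32


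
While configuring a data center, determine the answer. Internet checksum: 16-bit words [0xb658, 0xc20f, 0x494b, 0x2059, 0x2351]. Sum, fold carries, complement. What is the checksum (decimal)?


Given words: [0xb658, 0xc20f, 0x494b, 0x2059, 0x2351]
Step 1: Sum all words
Raw sum = 46680 + 49679 + 18763 + 8281 + 9041 = 132444
Step 2: Fold carry: (1372 + 2) = 1374
One's complement = ~1374 & 0xFFFF = 64161

64161


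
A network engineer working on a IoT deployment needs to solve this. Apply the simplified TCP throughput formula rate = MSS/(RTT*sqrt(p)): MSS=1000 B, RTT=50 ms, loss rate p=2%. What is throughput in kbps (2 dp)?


Given: MSS = 1000 bytes, RTT = 50 ms, loss = 2%
RTT in seconds = 50 / 1000 = 0.05
Loss rate = 2% = 0.02
sqrt(loss) = sqrt(0.02) = 0.141421356237
Throughput (bytes/s) = 1000 / (0.05 * 0.141421356237) = 141421.3562
Throughput (kbps) = 141421.3562 * 8 / 1000 = 1131.370850 -> 1131.37 kbps (2 dp)

1131.37


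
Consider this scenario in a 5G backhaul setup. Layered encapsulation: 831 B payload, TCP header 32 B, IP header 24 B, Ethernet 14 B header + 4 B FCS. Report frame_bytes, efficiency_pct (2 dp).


TCP segment = 831 + 32 = 863 B
IP packet = 863 + 24 = 887 B
Ethernet frame = 887 + 14 + 4 = 905 B
Efficiency = app / frame = 831 / 905 = 0.918232 = 91.8232% -> 91.82% (2 dp)

905, 91.82


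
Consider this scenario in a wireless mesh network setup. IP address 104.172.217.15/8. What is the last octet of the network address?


Given: IP = 104.172.217.15, prefix = /8
Subnet mask = 255.0.0.0
Last octet of IP: 15
Last octet of mask: 0
Network last octet = 15 AND 0 = 0

0


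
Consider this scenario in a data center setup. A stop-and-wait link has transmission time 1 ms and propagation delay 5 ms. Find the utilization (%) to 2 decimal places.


Given: Ttrans = 1 ms, Tprop = 5 ms
RTT = 2 * Tprop = 2 * 5 = 10 ms
U = Ttrans / (Ttrans + RTT)
U = 1 / (1 + 10)
U = 1 / 11 = 0.090909
U% = 9.09%

9.09


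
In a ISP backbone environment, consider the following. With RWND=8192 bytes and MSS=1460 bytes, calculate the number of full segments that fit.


Given: RWND = 8192 bytes, MSS = 1460 bytes
Full segments = floor(RWND / MSS)
Full segments = floor(8192 / 1460)
Full segments = floor(5.611) = 5

5


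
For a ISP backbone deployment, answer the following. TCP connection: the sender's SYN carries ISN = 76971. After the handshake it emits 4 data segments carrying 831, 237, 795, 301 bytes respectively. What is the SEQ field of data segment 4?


The SYN occupies sequence number ISN = 76971, so the first data byte is ISN + 1 = 76972.
SEQ of data segment i = (ISN + 1) + sum of payload sizes of segments 1..i-1.
Segment 1: SEQ = 76972, payload = 831 bytes
Segment 2: SEQ = 77803, payload = 237 bytes
Segment 3: SEQ = 78040, payload = 795 bytes
Segment 4: SEQ = 78835, payload = 301 bytes
SEQ of segment 4 = 76972 + 831 + 237 + 795 = 78835

78835


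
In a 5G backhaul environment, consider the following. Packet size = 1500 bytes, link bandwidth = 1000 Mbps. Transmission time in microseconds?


Given: packet = 1500 bytes, bandwidth = 1000 Mbps
Packet in bits = 1500 * 8 = 12000 bits
Bandwidth = 1000 * 10^6 = 1000000000 bps
Time = 12000 / 1000000000 seconds
Time in us = 12000 * 10^6 / 1000000000 = 12

12


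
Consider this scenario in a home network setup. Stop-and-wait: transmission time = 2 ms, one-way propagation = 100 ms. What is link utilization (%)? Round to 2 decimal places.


Given: Ttrans = 2 ms, Tprop = 100 ms
RTT = 2 * Tprop = 2 * 100 = 200 ms
U = Ttrans / (Ttrans + RTT)
U = 2 / (2 + 200)
U = 2 / 202 = 0.009901
U% = 0.99%

0.99


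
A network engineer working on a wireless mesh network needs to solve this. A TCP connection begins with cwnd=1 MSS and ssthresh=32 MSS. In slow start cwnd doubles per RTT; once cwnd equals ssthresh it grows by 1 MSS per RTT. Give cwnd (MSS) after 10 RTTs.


RTT 0: cwnd = 1 MSS (initial)
RTT 1: cwnd = 2 MSS (slow start, doubled)
RTT 2: cwnd = 4 MSS (slow start, doubled)
RTT 3: cwnd = 8 MSS (slow start, doubled)
RTT 4: cwnd = 16 MSS (slow start, doubled)
RTT 5: cwnd = 32 MSS (slow start, doubled)
RTT 6: cwnd = 33 MSS (congestion avoidance, +1)
RTT 7: cwnd = 34 MSS (congestion avoidance, +1)
RTT 8: cwnd = 35 MSS (congestion avoidance, +1)
RTT 9: cwnd = 36 MSS (congestion avoidance, +1)
RTT 10: cwnd = 37 MSS (congestion avoidance, +1)

37


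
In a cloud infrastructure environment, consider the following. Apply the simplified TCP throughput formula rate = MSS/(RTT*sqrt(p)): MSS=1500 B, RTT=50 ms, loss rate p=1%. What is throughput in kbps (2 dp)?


Given: MSS = 1500 bytes, RTT = 50 ms, loss = 1%
RTT in seconds = 50 / 1000 = 0.05
Loss rate = 1% = 0.01
sqrt(loss) = sqrt(0.01) = 0.1
Throughput (bytes/s) = 1500 / (0.05 * 0.1) = 300000.0000
Throughput (kbps) = 300000.0000 * 8 / 1000 = 2400.000000 -> 2400.00 kbps (2 dp)

2400.00


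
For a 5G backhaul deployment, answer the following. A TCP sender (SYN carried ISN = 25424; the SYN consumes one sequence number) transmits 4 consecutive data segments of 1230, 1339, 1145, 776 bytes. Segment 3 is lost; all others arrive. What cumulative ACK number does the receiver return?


SYN uses sequence number 25424; first data byte = ISN + 1 = 25425.
Segment 1: SEQ = 25425, len = 1230 B, covers [25425, 26654]
Segment 2: SEQ = 26655, len = 1339 B, covers [26655, 27993]
Segment 3: SEQ = 27994, len = 1145 B, covers [27994, 29138] [LOST]
Segment 4: SEQ = 29139, len = 776 B, covers [29139, 29914]
In-order data received: bytes [25425, 27993] (segments 1..2).
Segment 3 missing -> gap begins at byte 27994; later segments buffered out of order.
Cumulative ACK = next expected in-order byte = 25425 + 1230 + 1339 = 27994

27994


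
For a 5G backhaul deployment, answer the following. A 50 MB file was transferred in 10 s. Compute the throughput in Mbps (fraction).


Given: file = 50 MB, time = 10 s
File in Mb = 50 * 8 = 400 Mb
Throughput = 400 / 10 Mbps
Throughput = 40 Mbps

40


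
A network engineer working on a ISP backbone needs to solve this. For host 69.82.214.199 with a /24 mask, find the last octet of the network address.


Given: IP = 69.82.214.199, prefix = /24
Subnet mask = 255.255.255.0
Last octet of IP: 199
Last octet of mask: 0
Network last octet = 199 AND 0 = 0

0


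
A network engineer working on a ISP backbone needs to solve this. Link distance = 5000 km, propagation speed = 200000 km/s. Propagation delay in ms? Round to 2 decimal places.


Given: distance = 5000 km, speed = 200000 km/s
Delay = distance / speed = 5000 / 200000 seconds
Delay in ms = 5000 * 1000 / 200000
Delay = 25.0000 ms
Rounded to 2 dp = 25.00 ms

25.00


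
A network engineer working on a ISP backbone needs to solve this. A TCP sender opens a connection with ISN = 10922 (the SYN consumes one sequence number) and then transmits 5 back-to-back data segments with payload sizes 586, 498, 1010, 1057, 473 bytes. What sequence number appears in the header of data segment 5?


The SYN occupies sequence number ISN = 10922, so the first data byte is ISN + 1 = 10923.
SEQ of data segment i = (ISN + 1) + sum of payload sizes of segments 1..i-1.
Segment 1: SEQ = 10923, payload = 586 bytes
Segment 2: SEQ = 11509, payload = 498 bytes
Segment 3: SEQ = 12007, payload = 1010 bytes
Segment 4: SEQ = 13017, payload = 1057 bytes
Segment 5: SEQ = 14074, payload = 473 bytes
SEQ of segment 5 = 10923 + 586 + 498 + 1010 + 1057 = 14074

14074


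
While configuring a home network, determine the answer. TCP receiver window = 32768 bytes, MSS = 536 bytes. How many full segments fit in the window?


Given: RWND = 32768 bytes, MSS = 536 bytes
Full segments = floor(RWND / MSS)
Full segments = floor(32768 / 536)
Full segments = floor(61.1343) = 61

61


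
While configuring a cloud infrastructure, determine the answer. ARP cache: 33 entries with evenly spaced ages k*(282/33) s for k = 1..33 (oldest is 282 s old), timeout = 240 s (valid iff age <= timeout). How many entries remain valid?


Ages are k * 282/33 s for k = 1..33 (spacing = 8.5455 s).
Entry k is valid iff k * 282/33 <= 240 iff k <= 33 * 240 / 282 = 28.0851
n_valid = floor(28.0851) = 28
(n_stale = 33 - 28 = 5)

28


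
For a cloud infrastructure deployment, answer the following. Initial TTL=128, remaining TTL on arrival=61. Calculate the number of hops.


Given: initial TTL = 128, received TTL = 61
Hops = initial TTL - received TTL
Hops = 128 - 61 = 67

67


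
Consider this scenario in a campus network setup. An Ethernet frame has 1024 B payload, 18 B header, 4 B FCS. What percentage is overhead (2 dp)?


Given: payload = 1024 B, header = 18 B, trailer = 4 B
Overhead bytes = header + trailer = 18 + 4 = 22
Total frame = payload + overhead = 1024 + 22 = 1046
Overhead % = 22 / 1046 * 100 = 2.1033% -> 2.10% (2 dp)

2.10


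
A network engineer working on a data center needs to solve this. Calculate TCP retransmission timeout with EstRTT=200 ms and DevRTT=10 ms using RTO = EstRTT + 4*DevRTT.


Given: EstRTT = 200 ms, DevRTT = 10 ms
Timeout = EstRTT + 4 * DevRTT
4 * DevRTT = 4 * 10 = 40
Timeout = 200 + 40 = 240 ms

240


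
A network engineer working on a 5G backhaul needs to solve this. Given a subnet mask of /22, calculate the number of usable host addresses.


Given: subnet mask /22
Host bits = 32 - 22 = 10
Total addresses = 2^10 = 1024
Usable hosts = 1024 - 2 (network + broadcast) = 1022

1022


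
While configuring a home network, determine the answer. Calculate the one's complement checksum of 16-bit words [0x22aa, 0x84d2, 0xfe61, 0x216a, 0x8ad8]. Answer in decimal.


Given words: [0x22aa, 0x84d2, 0xfe61, 0x216a, 0x8ad8]
Step 1: Sum all words
Raw sum = 8874 + 34002 + 65121 + 8554 + 35544 = 152095
Step 2: Fold carry: (21023 + 2) = 21025
One's complement = ~21025 & 0xFFFF = 44510

44510


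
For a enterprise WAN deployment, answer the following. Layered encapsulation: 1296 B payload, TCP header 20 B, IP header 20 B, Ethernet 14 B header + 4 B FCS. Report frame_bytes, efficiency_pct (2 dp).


TCP segment = 1296 + 20 = 1316 B
IP packet = 1316 + 20 = 1336 B
Ethernet frame = 1336 + 14 + 4 = 1354 B
Efficiency = app / frame = 1296 / 1354 = 0.957164 = 95.7164% -> 95.72% (2 dp)

1354, 95.72


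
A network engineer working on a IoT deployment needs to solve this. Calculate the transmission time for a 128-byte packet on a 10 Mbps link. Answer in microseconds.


Given: packet = 128 bytes, bandwidth = 10 Mbps
Packet in bits = 128 * 8 = 1024 bits
Bandwidth = 10 * 10^6 = 10000000 bps
Time = 1024 / 10000000 seconds
Time in us = 1024 * 10^6 / 10000000 = 102.4

102.4


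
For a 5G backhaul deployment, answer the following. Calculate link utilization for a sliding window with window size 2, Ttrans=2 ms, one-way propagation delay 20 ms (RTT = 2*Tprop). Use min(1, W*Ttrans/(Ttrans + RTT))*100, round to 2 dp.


Given: W = 2, Ttrans = 2 ms, RTT = 40 ms (= 2 * Tprop, Tprop = 20 ms)
Cycle time = Ttrans + RTT = 2 + 40 = 42 ms (first packet sent until its ACK returns)
W * Ttrans = 2 * 2 = 4 ms of sending per cycle
W * Ttrans / (Ttrans + RTT) = 4 / 42 = 0.095238
U = min(1, 0.095238) = 0.095238
U% = 9.52%

9.52


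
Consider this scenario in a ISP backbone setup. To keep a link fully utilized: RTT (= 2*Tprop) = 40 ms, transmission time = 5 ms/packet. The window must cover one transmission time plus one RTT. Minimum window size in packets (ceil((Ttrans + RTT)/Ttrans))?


Given: Ttrans = 5 ms, RTT = 40 ms (= 2 * Tprop, Tprop = 20 ms)
Time until first ACK returns = Ttrans + RTT = 5 + 40 = 45 ms
Need W * Ttrans >= Ttrans + RTT  ->  W >= (Ttrans + RTT) / Ttrans
(Ttrans + RTT) / Ttrans = 45 / 5 = 9
W_min = ceil(9) = 9

9


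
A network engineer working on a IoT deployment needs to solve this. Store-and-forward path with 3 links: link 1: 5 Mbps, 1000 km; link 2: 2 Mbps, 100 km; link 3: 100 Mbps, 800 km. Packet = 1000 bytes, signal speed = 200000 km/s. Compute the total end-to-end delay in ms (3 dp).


Packet = 1000 bytes = 8000 bits. Store-and-forward: sum (t_trans + t_prop) per link.
Link 1: t_trans = 8000/(5*10^6) s = 1.6000 ms; t_prop = 1000/200000 s = 5.0000 ms; subtotal = 6.6000 ms
Link 2: t_trans = 8000/(2*10^6) s = 4.0000 ms; t_prop = 100/200000 s = 0.5000 ms; subtotal = 4.5000 ms
Link 3: t_trans = 8000/(100*10^6) s = 0.0800 ms; t_prop = 800/200000 s = 4.0000 ms; subtotal = 4.0800 ms
End-to-end = 6.6000 + 4.5000 + 4.0800 = 15.1800 ms -> 15.180 ms (3 dp)

15.180


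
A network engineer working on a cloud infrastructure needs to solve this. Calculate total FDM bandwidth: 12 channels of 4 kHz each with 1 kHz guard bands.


Given: 12 channels, 4 kHz each, guard = 1 kHz
Channel bandwidth = 12 * 4 = 48 kHz
Guard bands = 11 gaps * 1 kHz = 11 kHz
Total = 48 + 11 = 59 kHz

59


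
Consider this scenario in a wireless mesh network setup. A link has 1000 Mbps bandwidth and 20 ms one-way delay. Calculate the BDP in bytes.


Given: bandwidth = 1000 Mbps, delay = 20 ms
BDP in bits = 1000 * 10^6 * 20 / 1000
BDP in bits = 20000000
BDP in bytes = 20000000 / 8 = 2500000

2500000


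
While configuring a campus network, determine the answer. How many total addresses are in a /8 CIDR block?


Given: CIDR prefix /8
Host bits = 32 - 8 = 24
Total addresses = 2^24 = 16777216

16777216


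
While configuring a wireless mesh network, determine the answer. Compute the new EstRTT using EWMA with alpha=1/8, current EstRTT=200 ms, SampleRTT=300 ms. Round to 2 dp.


Given: EstRTT = 200 ms, SampleRTT = 300 ms, alpha = 1/8
New EstRTT = (1 - alpha) * EstRTT + alpha * SampleRTT
(7/8) * 200 = 175
(1/8) * 300 = 37.5
New EstRTT = 175 + 37.5 = 212.5 ms -> 212.50 ms (2 dp)

212.50


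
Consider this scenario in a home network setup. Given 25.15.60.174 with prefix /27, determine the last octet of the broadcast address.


Given: IP = 25.15.60.174, prefix = /27
Host bits = 32 - 27 = 5
Network last octet = 174 AND mask = 160
Host part size = 2^5 - 1 = 31
Broadcast last octet = 160 OR 31 = 191

191


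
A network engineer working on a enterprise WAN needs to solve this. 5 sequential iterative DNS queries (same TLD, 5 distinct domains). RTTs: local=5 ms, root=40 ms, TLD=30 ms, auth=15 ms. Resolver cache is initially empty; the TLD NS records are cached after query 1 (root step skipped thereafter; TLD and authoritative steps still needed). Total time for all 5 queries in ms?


Lookup 1 (cold cache): local + root + TLD + auth = 5 + 40 + 30 + 15 = 90 ms
Lookups 2..5 (TLD NS cached -> skip root; new domain -> still ask TLD and auth): local + TLD + auth = 5 + 30 + 15 = 50 ms each
Remaining 4 lookups: 4 * 50 = 200 ms
Total = 90 + 200 = 290 ms

290


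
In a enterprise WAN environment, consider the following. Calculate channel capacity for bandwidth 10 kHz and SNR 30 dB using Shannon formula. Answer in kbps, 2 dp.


Given: B = 10 kHz, SNR = 30 dB
SNR linear = 10^(30/10) = 1000
1 + SNR = 1001
log2(1001) = 9.9672262588
C = 10 * 1000 * 9.9672262588 = 99672.2626 bps
C = 99.672263 kbps -> 99.67 kbps (2 dp)

99.67


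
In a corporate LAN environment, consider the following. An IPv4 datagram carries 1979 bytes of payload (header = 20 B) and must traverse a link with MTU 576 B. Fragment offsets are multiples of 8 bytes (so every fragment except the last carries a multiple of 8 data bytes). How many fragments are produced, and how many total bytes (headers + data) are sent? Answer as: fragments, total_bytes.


Max data per non-final fragment = floor((MTU - header)/8)*8 = floor((576 - 20)/8)*8 = floor(556/8)*8 = 552 B
Final fragment needs no 8-byte alignment: it can carry up to MTU - header = 556 B
Non-final fragments needed = ceil((payload - 556) / 552) = ceil(1423/552) = ceil(2.5779) = 3
Number of fragments = 3 + 1 = 4
Fragment sizes (data): 3 * 552 B + 323 B (last, 323 <= 556 OK)
Total bytes sent = payload + n_frags * header = 1979 + 4*20 = 1979 + 80 = 2059 B

4, 2059


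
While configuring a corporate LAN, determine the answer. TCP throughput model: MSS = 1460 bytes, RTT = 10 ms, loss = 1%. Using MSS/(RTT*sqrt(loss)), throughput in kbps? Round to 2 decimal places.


Given: MSS = 1460 bytes, RTT = 10 ms, loss = 1%
RTT in seconds = 10 / 1000 = 0.01
Loss rate = 1% = 0.01
sqrt(loss) = sqrt(0.01) = 0.1
Throughput (bytes/s) = 1460 / (0.01 * 0.1) = 1460000.0000
Throughput (kbps) = 1460000.0000 * 8 / 1000 = 11680.000000 -> 11680.00 kbps (2 dp)

11680.00


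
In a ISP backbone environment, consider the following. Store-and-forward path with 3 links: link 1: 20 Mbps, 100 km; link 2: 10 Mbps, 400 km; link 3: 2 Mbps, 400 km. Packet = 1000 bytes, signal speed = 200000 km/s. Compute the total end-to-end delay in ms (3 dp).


Packet = 1000 bytes = 8000 bits. Store-and-forward: sum (t_trans + t_prop) per link.
Link 1: t_trans = 8000/(20*10^6) s = 0.4000 ms; t_prop = 100/200000 s = 0.5000 ms; subtotal = 0.9000 ms
Link 2: t_trans = 8000/(10*10^6) s = 0.8000 ms; t_prop = 400/200000 s = 2.0000 ms; subtotal = 2.8000 ms
Link 3: t_trans = 8000/(2*10^6) s = 4.0000 ms; t_prop = 400/200000 s = 2.0000 ms; subtotal = 6.0000 ms
End-to-end = 0.9000 + 2.8000 + 6.0000 = 9.7000 ms -> 9.700 ms (3 dp)

9.700


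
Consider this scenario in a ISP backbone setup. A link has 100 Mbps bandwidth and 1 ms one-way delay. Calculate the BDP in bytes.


Given: bandwidth = 100 Mbps, delay = 1 ms
BDP in bits = 100 * 10^6 * 1 / 1000
BDP in bits = 100000
BDP in bytes = 100000 / 8 = 12500

12500


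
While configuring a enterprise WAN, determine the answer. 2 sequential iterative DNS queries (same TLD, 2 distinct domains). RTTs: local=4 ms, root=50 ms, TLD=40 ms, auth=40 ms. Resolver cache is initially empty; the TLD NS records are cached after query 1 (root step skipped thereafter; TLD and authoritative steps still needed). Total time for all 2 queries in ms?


Lookup 1 (cold cache): local + root + TLD + auth = 4 + 50 + 40 + 40 = 134 ms
Lookups 2..2 (TLD NS cached -> skip root; new domain -> still ask TLD and auth): local + TLD + auth = 4 + 40 + 40 = 84 ms each
Remaining 1 lookups: 1 * 84 = 84 ms
Total = 134 + 84 = 218 ms

218


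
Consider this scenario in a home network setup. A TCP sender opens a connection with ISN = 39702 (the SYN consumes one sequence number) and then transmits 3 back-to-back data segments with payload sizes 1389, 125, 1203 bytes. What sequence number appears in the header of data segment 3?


The SYN occupies sequence number ISN = 39702, so the first data byte is ISN + 1 = 39703.
SEQ of data segment i = (ISN + 1) + sum of payload sizes of segments 1..i-1.
Segment 1: SEQ = 39703, payload = 1389 bytes
Segment 2: SEQ = 41092, payload = 125 bytes
Segment 3: SEQ = 41217, payload = 1203 bytes
SEQ of segment 3 = 39703 + 1389 + 125 = 41217

41217


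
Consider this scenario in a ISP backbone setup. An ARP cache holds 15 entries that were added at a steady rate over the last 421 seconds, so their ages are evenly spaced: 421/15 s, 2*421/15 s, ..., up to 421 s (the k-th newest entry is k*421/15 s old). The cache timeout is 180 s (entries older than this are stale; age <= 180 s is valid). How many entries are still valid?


Ages are k * 421/15 s for k = 1..15 (spacing = 28.0667 s).
Entry k is valid iff k * 421/15 <= 180 iff k <= 15 * 180 / 421 = 6.4133
n_valid = floor(6.4133) = 6
(n_stale = 15 - 6 = 9)

6


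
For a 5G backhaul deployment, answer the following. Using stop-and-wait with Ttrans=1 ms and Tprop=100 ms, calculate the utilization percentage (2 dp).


Given: Ttrans = 1 ms, Tprop = 100 ms
RTT = 2 * Tprop = 2 * 100 = 200 ms
U = Ttrans / (Ttrans + RTT)
U = 1 / (1 + 200)
U = 1 / 201 = 0.004975
U% = 0.50%

0.50


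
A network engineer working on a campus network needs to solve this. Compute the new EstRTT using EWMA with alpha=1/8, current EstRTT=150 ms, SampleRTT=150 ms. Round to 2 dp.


Given: EstRTT = 150 ms, SampleRTT = 150 ms, alpha = 1/8
New EstRTT = (1 - alpha) * EstRTT + alpha * SampleRTT
(7/8) * 150 = 131.25
(1/8) * 150 = 18.75
New EstRTT = 131.25 + 18.75 = 150 ms -> 150.00 ms (2 dp)

150.00


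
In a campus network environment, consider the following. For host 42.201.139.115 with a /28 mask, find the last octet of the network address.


Given: IP = 42.201.139.115, prefix = /28
Subnet mask = 255.255.255.240
Last octet of IP: 115
Last octet of mask: 240
Network last octet = 115 AND 240 = 112

112


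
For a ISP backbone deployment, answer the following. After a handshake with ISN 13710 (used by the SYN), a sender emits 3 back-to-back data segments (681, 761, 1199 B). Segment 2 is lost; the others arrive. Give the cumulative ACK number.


SYN uses sequence number 13710; first data byte = ISN + 1 = 13711.
Segment 1: SEQ = 13711, len = 681 B, covers [13711, 14391]
Segment 2: SEQ = 14392, len = 761 B, covers [14392, 15152] [LOST]
Segment 3: SEQ = 15153, len = 1199 B, covers [15153, 16351]
In-order data received: bytes [13711, 14391] (segments 1..1).
Segment 2 missing -> gap begins at byte 14392; later segments buffered out of order.
Cumulative ACK = next expected in-order byte = 13711 + 681 = 14392

14392


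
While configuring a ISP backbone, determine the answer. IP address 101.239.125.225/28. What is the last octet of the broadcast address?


Given: IP = 101.239.125.225, prefix = /28
Host bits = 32 - 28 = 4
Network last octet = 225 AND mask = 224
Host part size = 2^4 - 1 = 15
Broadcast last octet = 224 OR 15 = 239

239


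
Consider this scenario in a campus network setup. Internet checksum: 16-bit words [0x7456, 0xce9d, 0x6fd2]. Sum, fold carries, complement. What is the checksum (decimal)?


Given words: [0x7456, 0xce9d, 0x6fd2]
Step 1: Sum all words
Raw sum = 29782 + 52893 + 28626 = 111301
Step 2: Fold carry: (45765 + 1) = 45766
One's complement = ~45766 & 0xFFFF = 19769

19769


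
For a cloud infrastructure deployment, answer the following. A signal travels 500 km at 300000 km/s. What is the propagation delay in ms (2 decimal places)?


Given: distance = 500 km, speed = 300000 km/s
Delay = distance / speed = 500 / 300000 seconds
Delay in ms = 500 * 1000 / 300000
Delay = 1.6667 ms
Rounded to 2 dp = 1.67 ms

1.67


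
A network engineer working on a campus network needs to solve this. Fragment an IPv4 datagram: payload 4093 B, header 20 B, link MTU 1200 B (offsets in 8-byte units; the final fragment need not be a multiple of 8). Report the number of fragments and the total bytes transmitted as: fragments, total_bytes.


Max data per non-final fragment = floor((MTU - header)/8)*8 = floor((1200 - 20)/8)*8 = floor(1180/8)*8 = 1176 B
Final fragment needs no 8-byte alignment: it can carry up to MTU - header = 1180 B
Non-final fragments needed = ceil((payload - 1180) / 1176) = ceil(2913/1176) = ceil(2.4770) = 3
Number of fragments = 3 + 1 = 4
Fragment sizes (data): 3 * 1176 B + 565 B (last, 565 <= 1180 OK)
Total bytes sent = payload + n_frags * header = 4093 + 4*20 = 4093 + 80 = 4173 B

4, 4173


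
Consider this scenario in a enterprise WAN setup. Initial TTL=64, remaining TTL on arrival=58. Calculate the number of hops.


Given: initial TTL = 64, received TTL = 58
Hops = initial TTL - received TTL
Hops = 64 - 58 = 6

6


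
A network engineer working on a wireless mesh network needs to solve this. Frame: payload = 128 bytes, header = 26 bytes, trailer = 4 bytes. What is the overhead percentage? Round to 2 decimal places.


Given: payload = 128 B, header = 26 B, trailer = 4 B
Overhead bytes = header + trailer = 26 + 4 = 30
Total frame = payload + overhead = 128 + 30 = 158
Overhead % = 30 / 158 * 100 = 18.9873% -> 18.99% (2 dp)

18.99


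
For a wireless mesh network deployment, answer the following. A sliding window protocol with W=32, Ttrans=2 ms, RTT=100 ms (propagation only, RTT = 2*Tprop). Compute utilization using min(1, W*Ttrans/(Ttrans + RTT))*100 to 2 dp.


Given: W = 32, Ttrans = 2 ms, RTT = 100 ms (= 2 * Tprop, Tprop = 50 ms)
Cycle time = Ttrans + RTT = 2 + 100 = 102 ms (first packet sent until its ACK returns)
W * Ttrans = 32 * 2 = 64 ms of sending per cycle
W * Ttrans / (Ttrans + RTT) = 64 / 102 = 0.627451
U = min(1, 0.627451) = 0.627451
U% = 62.75%

62.75


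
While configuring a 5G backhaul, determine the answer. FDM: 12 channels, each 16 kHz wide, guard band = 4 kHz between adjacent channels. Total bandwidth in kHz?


Given: 12 channels, 16 kHz each, guard = 4 kHz
Channel bandwidth = 12 * 16 = 192 kHz
Guard bands = 11 gaps * 4 kHz = 44 kHz
Total = 192 + 44 = 236 kHz

236


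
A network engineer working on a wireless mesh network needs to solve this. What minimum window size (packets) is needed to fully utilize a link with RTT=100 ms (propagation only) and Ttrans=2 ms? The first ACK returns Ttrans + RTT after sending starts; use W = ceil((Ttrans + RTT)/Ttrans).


Given: Ttrans = 2 ms, RTT = 100 ms (= 2 * Tprop, Tprop = 50 ms)
Time until first ACK returns = Ttrans + RTT = 2 + 100 = 102 ms
Need W * Ttrans >= Ttrans + RTT  ->  W >= (Ttrans + RTT) / Ttrans
(Ttrans + RTT) / Ttrans = 102 / 2 = 51
W_min = ceil(51) = 51

51


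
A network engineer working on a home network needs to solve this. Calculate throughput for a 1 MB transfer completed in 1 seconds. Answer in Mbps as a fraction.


Given: file = 1 MB, time = 1 s
File in Mb = 1 * 8 = 8 Mb
Throughput = 8 / 1 Mbps
Throughput = 8 Mbps

8


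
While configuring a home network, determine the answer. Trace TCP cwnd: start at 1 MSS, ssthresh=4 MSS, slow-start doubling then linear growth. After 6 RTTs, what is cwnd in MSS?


RTT 0: cwnd = 1 MSS (initial)
RTT 1: cwnd = 2 MSS (slow start, doubled)
RTT 2: cwnd = 4 MSS (slow start, doubled)
RTT 3: cwnd = 5 MSS (congestion avoidance, +1)
RTT 4: cwnd = 6 MSS (congestion avoidance, +1)
RTT 5: cwnd = 7 MSS (congestion avoidance, +1)
RTT 6: cwnd = 8 MSS (congestion avoidance, +1)

8


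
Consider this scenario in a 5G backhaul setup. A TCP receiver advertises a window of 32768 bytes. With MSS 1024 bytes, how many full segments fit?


Given: RWND = 32768 bytes, MSS = 1024 bytes
Full segments = floor(RWND / MSS)
Full segments = floor(32768 / 1024)
Full segments = floor(32.0) = 32

32


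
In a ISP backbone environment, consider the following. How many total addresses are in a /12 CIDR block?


Given: CIDR prefix /12
Host bits = 32 - 12 = 20
Total addresses = 2^20 = 1048576

1048576


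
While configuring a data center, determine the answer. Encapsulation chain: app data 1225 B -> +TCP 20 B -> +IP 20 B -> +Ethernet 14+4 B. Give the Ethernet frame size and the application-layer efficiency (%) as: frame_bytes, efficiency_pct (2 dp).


TCP segment = 1225 + 20 = 1245 B
IP packet = 1245 + 20 = 1265 B
Ethernet frame = 1265 + 14 + 4 = 1283 B
Efficiency = app / frame = 1225 / 1283 = 0.954793 = 95.4793% -> 95.48% (2 dp)

1283, 95.48


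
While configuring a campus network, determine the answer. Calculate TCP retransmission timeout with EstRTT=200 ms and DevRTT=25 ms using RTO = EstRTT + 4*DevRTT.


Given: EstRTT = 200 ms, DevRTT = 25 ms
Timeout = EstRTT + 4 * DevRTT
4 * DevRTT = 4 * 25 = 100
Timeout = 200 + 100 = 300 ms

300


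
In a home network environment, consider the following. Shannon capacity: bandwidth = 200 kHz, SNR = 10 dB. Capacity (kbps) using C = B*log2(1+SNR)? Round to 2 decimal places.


Given: B = 200 kHz, SNR = 10 dB
SNR linear = 10^(10/10) = 10
1 + SNR = 11
log2(11) = 3.4594316186
C = 200 * 1000 * 3.4594316186 = 691886.3237 bps
C = 691.886324 kbps -> 691.89 kbps (2 dp)

691.89


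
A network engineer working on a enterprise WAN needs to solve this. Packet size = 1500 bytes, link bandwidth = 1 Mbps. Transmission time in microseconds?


Given: packet = 1500 bytes, bandwidth = 1 Mbps
Packet in bits = 1500 * 8 = 12000 bits
Bandwidth = 1 * 10^6 = 1000000 bps
Time = 12000 / 1000000 seconds
Time in us = 12000 * 10^6 / 1000000 = 12000

12000


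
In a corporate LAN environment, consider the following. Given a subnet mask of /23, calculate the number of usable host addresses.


Given: subnet mask /23
Host bits = 32 - 23 = 9
Total addresses = 2^9 = 512
Usable hosts = 512 - 2 (network + broadcast) = 510

510


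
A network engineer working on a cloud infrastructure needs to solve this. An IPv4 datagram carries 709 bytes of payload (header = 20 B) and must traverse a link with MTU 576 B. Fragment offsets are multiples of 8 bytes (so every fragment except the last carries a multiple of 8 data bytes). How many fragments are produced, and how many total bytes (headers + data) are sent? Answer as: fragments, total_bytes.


Max data per non-final fragment = floor((MTU - header)/8)*8 = floor((576 - 20)/8)*8 = floor(556/8)*8 = 552 B
Final fragment needs no 8-byte alignment: it can carry up to MTU - header = 556 B
Non-final fragments needed = ceil((payload - 556) / 552) = ceil(153/552) = ceil(0.2772) = 1
Number of fragments = 1 + 1 = 2
Fragment sizes (data): 1 * 552 B + 157 B (last, 157 <= 556 OK)
Total bytes sent = payload + n_frags * header = 709 + 2*20 = 709 + 40 = 749 B

2, 749


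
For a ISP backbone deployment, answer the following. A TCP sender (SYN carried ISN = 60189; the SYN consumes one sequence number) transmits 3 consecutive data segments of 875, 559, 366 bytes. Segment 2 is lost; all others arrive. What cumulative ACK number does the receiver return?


SYN uses sequence number 60189; first data byte = ISN + 1 = 60190.
Segment 1: SEQ = 60190, len = 875 B, covers [60190, 61064]
Segment 2: SEQ = 61065, len = 559 B, covers [61065, 61623] [LOST]
Segment 3: SEQ = 61624, len = 366 B, covers [61624, 61989]
In-order data received: bytes [60190, 61064] (segments 1..1).
Segment 2 missing -> gap begins at byte 61065; later segments buffered out of order.
Cumulative ACK = next expected in-order byte = 60190 + 875 = 61065

61065


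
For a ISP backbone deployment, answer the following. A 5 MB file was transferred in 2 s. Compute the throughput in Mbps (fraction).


Given: file = 5 MB, time = 2 s
File in Mb = 5 * 8 = 40 Mb
Throughput = 40 / 2 Mbps
Throughput = 20 Mbps

20


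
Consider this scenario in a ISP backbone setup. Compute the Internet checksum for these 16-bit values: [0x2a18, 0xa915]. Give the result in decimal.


Given words: [0x2a18, 0xa915]
Step 1: Sum all words
Raw sum = 10776 + 43285 = 54061
One's complement = ~54061 & 0xFFFF = 11474

11474


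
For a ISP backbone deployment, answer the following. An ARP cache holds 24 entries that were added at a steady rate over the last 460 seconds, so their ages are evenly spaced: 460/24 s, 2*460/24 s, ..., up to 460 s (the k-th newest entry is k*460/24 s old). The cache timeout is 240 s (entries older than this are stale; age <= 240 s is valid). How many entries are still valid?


Ages are k * 460/24 s for k = 1..24 (spacing = 19.1667 s).
Entry k is valid iff k * 460/24 <= 240 iff k <= 24 * 240 / 460 = 12.5217
n_valid = floor(12.5217) = 12
(n_stale = 24 - 12 = 12)

12


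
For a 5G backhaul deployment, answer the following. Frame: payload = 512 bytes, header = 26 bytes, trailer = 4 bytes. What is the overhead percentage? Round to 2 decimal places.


Given: payload = 512 B, header = 26 B, trailer = 4 B
Overhead bytes = header + trailer = 26 + 4 = 30
Total frame = payload + overhead = 512 + 30 = 542
Overhead % = 30 / 542 * 100 = 5.5351% -> 5.54% (2 dp)

5.54


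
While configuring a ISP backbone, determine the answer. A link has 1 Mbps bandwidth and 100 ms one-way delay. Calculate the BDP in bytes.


Given: bandwidth = 1 Mbps, delay = 100 ms
BDP in bits = 1 * 10^6 * 100 / 1000
BDP in bits = 100000
BDP in bytes = 100000 / 8 = 12500

12500


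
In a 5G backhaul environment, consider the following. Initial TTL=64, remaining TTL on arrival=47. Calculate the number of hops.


Given: initial TTL = 64, received TTL = 47
Hops = initial TTL - received TTL
Hops = 64 - 47 = 17

17


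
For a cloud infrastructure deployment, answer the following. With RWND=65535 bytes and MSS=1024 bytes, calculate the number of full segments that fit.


Given: RWND = 65535 bytes, MSS = 1024 bytes
Full segments = floor(RWND / MSS)
Full segments = floor(65535 / 1024)
Full segments = floor(63.999) = 63

63


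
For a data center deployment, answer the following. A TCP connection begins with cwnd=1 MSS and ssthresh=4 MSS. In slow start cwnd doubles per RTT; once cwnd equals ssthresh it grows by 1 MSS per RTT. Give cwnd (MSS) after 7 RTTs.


RTT 0: cwnd = 1 MSS (initial)
RTT 1: cwnd = 2 MSS (slow start, doubled)
RTT 2: cwnd = 4 MSS (slow start, doubled)
RTT 3: cwnd = 5 MSS (congestion avoidance, +1)
RTT 4: cwnd = 6 MSS (congestion avoidance, +1)
RTT 5: cwnd = 7 MSS (congestion avoidance, +1)
RTT 6: cwnd = 8 MSS (congestion avoidance, +1)
RTT 7: cwnd = 9 MSS (congestion avoidance, +1)

9


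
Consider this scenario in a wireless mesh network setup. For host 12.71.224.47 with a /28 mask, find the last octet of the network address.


Given: IP = 12.71.224.47, prefix = /28
Subnet mask = 255.255.255.240
Last octet of IP: 47
Last octet of mask: 240
Network last octet = 47 AND 240 = 32

32


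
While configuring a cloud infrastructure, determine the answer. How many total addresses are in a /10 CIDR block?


Given: CIDR prefix /10
Host bits = 32 - 10 = 22
Total addresses = 2^22 = 4194304

4194304
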